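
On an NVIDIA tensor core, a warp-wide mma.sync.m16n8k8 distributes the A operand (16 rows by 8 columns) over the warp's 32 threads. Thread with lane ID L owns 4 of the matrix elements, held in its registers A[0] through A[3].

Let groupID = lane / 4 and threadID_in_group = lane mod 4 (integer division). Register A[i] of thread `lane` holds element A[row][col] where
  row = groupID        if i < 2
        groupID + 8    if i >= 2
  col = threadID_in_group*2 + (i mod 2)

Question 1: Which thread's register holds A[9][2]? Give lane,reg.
r: 9->gid=1,r8=1  c: 2->tid=1,i&1=0
L=1*4+1=5  i=1*2+0=2

5,2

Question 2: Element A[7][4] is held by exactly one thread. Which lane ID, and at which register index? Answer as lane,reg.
30,0

r=7->g=7,rb=0  c=4->t=2,b0=0
L=7*4+2=30  i=0*2+0=0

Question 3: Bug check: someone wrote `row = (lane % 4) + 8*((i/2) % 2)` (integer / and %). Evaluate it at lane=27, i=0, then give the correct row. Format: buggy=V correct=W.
`(lane % 4) + 8*((i/2) % 2)`[27,0]=>3
lane 27=>27/4=6, 27 mod 4=3
i=0  r:6+0=>6  c:2·3+0=>6
row: 3 vs 6

buggy=3 correct=6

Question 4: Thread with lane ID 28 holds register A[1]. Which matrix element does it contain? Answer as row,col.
lane 28→28/4=7, 28 mod 4=0
i=1  r:7+0→7  c:2·0+1→1

7,1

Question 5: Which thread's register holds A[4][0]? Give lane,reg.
r=4→G=4,rhi=0  c=0→T=0,p=0
L=4*4+0=16  i=0*2+0=0

16,0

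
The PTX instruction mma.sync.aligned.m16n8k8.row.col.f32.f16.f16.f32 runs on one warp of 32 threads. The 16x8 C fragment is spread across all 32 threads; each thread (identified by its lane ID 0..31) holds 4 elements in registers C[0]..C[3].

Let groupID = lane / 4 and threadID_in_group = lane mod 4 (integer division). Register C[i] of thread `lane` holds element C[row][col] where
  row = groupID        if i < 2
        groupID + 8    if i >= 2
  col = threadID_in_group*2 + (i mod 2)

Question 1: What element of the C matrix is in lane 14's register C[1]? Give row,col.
3,5

lane 14: gid=3 (14/4), tid=2 (14%4)
i=1: r=3+0=3, c=2*2+1=5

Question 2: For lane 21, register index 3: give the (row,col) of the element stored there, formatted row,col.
21: G=5,T=1
[3] (5+8,1*2+1) = (13,3)

13,3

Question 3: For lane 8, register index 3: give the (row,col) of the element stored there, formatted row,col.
L=8->gid=8>>2=2, tid=8&3=0
[3]->row 2+8=10  col 0·2+1=1

10,1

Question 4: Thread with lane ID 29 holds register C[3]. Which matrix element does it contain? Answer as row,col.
lane 29: G=7 (29/4), T=1 (29%4)
i=3: r=7+8=15, c=1*2+1=3

15,3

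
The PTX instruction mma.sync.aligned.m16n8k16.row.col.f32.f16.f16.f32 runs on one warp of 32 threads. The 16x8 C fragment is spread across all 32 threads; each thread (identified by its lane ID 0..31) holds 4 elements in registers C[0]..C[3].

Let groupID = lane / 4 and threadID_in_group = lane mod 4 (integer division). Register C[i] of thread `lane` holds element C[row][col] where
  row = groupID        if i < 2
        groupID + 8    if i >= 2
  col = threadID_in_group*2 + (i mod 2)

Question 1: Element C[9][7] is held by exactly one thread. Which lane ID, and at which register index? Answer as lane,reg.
7,3

r=9->g=1,rb=1  c=7->t=3,b0=1
L=1*4+3=7  i=1*2+1=3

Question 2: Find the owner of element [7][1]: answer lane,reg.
r:7=>grp=7,rB=0  c:1=>tig=0,lo=1
L=7*4+0=28  i=0*2+1=1

28,1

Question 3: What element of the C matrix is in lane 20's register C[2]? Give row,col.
13,0

20: grp=5,tig=0
[2] (5+8,0*2+0) = (13,0)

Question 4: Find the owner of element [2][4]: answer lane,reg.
r=2⇒gr=2,Rb=0  c=4⇒th=2,odd=0
L=2*4+2=10  i=0*2+0=0

10,0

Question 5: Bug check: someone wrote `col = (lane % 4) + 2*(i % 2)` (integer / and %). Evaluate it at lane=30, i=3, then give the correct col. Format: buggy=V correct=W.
`(lane % 4) + 2*(i % 2)`[30,3]=>4
lane 30: grp=7 (30/4), tig=2 (30%4)
i=3: r=7+8=15, c=2*2+1=5
col: 4 vs 5

buggy=4 correct=5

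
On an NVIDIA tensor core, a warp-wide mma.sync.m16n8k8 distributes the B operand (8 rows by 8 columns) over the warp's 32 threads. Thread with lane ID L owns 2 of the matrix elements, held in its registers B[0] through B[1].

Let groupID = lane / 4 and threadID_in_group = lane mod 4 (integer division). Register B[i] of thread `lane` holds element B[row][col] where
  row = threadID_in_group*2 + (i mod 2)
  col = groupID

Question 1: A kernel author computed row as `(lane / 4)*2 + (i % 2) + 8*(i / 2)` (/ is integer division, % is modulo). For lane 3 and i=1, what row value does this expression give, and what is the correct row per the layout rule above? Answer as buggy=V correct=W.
`(lane / 4)*2 + (i % 2) + 8*(i / 2)`[3,1]=>1
lane 3: grp=0 (3/4), tig=3 (3%4)
i=1: r=3*2+1=7, c=grp=0
row: 1 vs 7

buggy=1 correct=7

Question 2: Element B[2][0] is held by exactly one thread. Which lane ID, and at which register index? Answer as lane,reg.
1,0

c=0->g=0  r=2->t=1,b0=0
L=0*4+1=1  i=0=0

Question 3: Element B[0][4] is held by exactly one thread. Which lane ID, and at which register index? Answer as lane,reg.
c=4⇒gr=4  r=0⇒th=0,odd=0
L=4*4+0=16  i=0=0

16,0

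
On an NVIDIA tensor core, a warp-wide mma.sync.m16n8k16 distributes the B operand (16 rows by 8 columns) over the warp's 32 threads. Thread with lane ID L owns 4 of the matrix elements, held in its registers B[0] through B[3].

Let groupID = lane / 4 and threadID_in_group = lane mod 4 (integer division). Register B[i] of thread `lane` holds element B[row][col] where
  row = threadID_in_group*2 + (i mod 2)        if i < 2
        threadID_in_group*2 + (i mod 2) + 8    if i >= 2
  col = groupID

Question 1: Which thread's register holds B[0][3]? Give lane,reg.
12,0

c: 3->gid=3  r: 0->r8=0,tid=0,i&1=0
L=3*4+0=12  i=0*2+0=0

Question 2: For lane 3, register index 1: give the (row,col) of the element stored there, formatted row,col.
lane 3→3/4=0, 3 mod 4=3
i=1  r:2·3+1+0→7  c:0

7,0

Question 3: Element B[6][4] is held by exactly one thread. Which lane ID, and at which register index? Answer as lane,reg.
c=4⇒gr=4  r=6⇒Rb=0,th=3,odd=0
L=4*4+3=19  i=0*2+0=0

19,0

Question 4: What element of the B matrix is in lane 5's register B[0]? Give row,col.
5: G=1,T=1
[0] (1*2+0+0,1) = (2,1)

2,1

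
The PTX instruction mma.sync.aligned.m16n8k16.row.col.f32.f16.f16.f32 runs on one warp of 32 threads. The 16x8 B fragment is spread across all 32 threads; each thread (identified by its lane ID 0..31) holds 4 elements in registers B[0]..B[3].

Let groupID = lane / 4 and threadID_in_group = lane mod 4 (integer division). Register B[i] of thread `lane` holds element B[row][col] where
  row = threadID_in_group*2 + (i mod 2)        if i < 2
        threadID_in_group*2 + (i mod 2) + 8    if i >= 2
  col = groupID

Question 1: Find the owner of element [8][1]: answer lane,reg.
4,2

c:1=>grp=1  r:8=>rB=1,tig=0,lo=0
L=1*4+0=4  i=1*2+0=2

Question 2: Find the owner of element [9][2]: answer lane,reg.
8,3

c:2=>grp=2  r:9=>rB=1,tig=0,lo=1
L=2*4+0=8  i=1*2+1=3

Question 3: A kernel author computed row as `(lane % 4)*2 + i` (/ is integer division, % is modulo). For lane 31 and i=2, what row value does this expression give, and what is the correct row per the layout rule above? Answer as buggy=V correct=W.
buggy=8 correct=14

`(lane % 4)*2 + i`[31,2]->8
lane 31->31/4=7, 31 mod 4=3
i=2  r:2·3+0+8->14  c:7
row: 8 vs 14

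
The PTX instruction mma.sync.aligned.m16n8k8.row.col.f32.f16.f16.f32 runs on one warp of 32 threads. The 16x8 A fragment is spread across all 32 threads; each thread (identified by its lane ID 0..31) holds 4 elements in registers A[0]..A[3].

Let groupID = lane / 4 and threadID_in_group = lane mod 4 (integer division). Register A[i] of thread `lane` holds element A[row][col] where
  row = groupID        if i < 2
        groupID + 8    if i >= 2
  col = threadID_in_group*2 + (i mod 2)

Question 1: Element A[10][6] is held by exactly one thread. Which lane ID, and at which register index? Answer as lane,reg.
r:10=>grp=2,rB=1  c:6=>tig=3,lo=0
L=2*4+3=11  i=1*2+0=2

11,2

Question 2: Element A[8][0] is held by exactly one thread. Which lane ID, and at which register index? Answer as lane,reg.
0,2

r=8⇒gr=0,Rb=1  c=0⇒th=0,odd=0
L=0*4+0=0  i=1*2+0=2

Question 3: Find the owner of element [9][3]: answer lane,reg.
5,3

r=9→G=1,rhi=1  c=3→T=1,p=1
L=1*4+1=5  i=1*2+1=3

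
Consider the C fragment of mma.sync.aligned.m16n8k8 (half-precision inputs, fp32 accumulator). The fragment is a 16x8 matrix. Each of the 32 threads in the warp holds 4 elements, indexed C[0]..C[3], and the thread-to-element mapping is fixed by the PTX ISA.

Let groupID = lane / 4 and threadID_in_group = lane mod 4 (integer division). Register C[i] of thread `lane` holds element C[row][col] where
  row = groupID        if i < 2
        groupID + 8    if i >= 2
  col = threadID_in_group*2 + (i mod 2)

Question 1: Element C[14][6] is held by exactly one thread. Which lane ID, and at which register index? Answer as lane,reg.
r=14⇒gr=6,Rb=1  c=6⇒th=3,odd=0
L=6*4+3=27  i=1*2+0=2

27,2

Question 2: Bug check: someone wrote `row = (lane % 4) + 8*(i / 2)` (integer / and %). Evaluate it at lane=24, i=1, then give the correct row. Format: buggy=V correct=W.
`(lane % 4) + 8*(i / 2)`[24,1]->0
24: g=6,t=0
[1] (6+0,0*2+1) = (6,1)
row: 0 vs 6

buggy=0 correct=6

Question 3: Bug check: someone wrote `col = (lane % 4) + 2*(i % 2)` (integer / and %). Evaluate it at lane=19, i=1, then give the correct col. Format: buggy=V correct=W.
`(lane % 4) + 2*(i % 2)`[19,1]->5
lane 19->19/4=4, 19 mod 4=3
i=1  r:4+0->4  c:2·3+1->7
col: 5 vs 7

buggy=5 correct=7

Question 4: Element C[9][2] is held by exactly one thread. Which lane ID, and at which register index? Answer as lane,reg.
5,2

r=9->g=1,rb=1  c=2->t=1,b0=0
L=1*4+1=5  i=1*2+0=2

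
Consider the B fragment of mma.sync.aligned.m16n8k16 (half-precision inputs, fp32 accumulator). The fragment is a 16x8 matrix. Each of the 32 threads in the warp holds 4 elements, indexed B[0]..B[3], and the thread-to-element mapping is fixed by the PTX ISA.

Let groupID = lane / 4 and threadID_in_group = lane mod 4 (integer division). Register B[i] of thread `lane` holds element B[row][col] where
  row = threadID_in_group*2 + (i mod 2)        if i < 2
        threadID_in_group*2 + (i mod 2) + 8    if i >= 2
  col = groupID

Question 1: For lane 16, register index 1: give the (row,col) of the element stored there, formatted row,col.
16: g=4,t=0
[1] (0*2+1+0,4) = (1,4)

1,4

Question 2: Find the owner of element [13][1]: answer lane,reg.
6,3

c: 1->gid=1  r: 13->r8=1,tid=2,i&1=1
L=1*4+2=6  i=1*2+1=3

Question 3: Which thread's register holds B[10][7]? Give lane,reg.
c=7->g=7  r=10->rb=1,t=1,b0=0
L=7*4+1=29  i=1*2+0=2

29,2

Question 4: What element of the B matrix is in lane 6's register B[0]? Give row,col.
4,1

lane 6: g=1 (6/4), t=2 (6%4)
i=0: r=2*2+0+0=4, c=g=1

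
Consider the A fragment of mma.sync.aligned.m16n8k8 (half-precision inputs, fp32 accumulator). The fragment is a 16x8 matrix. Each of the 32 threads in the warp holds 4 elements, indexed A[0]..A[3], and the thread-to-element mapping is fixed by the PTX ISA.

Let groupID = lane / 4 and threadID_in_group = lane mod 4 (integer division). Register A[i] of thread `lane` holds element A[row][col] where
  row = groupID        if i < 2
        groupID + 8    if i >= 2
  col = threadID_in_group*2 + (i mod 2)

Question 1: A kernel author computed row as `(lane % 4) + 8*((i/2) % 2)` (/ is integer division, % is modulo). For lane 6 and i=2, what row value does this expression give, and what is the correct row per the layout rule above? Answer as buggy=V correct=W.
buggy=10 correct=9

`(lane % 4) + 8*((i/2) % 2)`[6,2]=>10
lane 6: grp=1 (6/4), tig=2 (6%4)
i=2: r=1+8=9, c=2*2+0=4
row: 10 vs 9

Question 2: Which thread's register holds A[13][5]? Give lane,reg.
22,3

r:13=>grp=5,rB=1  c:5=>tig=2,lo=1
L=5*4+2=22  i=1*2+1=3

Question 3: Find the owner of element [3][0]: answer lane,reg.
r=3->g=3,rb=0  c=0->t=0,b0=0
L=3*4+0=12  i=0*2+0=0

12,0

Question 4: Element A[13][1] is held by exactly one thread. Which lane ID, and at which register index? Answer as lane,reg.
20,3

r: 13->gid=5,r8=1  c: 1->tid=0,i&1=1
L=5*4+0=20  i=1*2+1=3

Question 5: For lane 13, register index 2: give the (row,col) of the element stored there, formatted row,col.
13: G=3,T=1
[2] (3+8,1*2+0) = (11,2)

11,2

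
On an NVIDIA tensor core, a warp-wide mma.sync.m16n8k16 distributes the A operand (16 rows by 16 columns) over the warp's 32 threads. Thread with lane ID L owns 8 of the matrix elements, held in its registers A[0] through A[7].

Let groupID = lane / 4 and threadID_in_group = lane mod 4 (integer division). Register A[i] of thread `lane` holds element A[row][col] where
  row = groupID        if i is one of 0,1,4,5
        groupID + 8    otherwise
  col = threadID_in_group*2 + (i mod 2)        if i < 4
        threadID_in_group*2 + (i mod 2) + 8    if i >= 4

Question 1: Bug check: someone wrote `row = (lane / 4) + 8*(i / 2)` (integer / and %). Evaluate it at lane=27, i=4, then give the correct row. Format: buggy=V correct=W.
`(lane / 4) + 8*(i / 2)`[27,4]->22
27: g=6,t=3
[4] (6+0,3*2+0+8) = (6,14)
row: 22 vs 6

buggy=22 correct=6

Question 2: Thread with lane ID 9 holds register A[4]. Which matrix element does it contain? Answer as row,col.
lane 9⇒9/4=2, 9 mod 4=1
i=4  r:2+0⇒2  c:2·1+0+8⇒10

2,10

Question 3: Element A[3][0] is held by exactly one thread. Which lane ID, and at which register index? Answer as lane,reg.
r=3⇒gr=3,Rb=0  c=0⇒Cb=0,th=0,odd=0
L=3*4+0=12  i=0*4+0*2+0=0

12,0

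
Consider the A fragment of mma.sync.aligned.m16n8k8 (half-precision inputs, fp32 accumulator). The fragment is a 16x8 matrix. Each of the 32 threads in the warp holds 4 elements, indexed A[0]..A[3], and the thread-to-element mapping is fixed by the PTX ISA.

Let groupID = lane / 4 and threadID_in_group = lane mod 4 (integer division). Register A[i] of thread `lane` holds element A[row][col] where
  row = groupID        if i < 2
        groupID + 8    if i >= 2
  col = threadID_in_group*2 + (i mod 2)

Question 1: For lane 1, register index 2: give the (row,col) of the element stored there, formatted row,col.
lane 1: g=0 (1/4), t=1 (1%4)
i=2: r=0+8=8, c=1*2+0=2

8,2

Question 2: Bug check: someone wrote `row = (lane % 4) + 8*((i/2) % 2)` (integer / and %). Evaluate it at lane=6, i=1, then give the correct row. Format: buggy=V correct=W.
`(lane % 4) + 8*((i/2) % 2)`[6,1]⇒2
6: gr=1,th=2
[1] (1+0,2*2+1) = (1,5)
row: 2 vs 1

buggy=2 correct=1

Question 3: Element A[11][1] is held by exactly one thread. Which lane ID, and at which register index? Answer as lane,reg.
12,3

r: 11->gid=3,r8=1  c: 1->tid=0,i&1=1
L=3*4+0=12  i=1*2+1=3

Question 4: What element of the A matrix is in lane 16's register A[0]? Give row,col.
4,0

lane 16=>16/4=4, 16 mod 4=0
i=0  r:4+0=>4  c:2·0+0=>0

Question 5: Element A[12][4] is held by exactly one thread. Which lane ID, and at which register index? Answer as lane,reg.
18,2

r=12->g=4,rb=1  c=4->t=2,b0=0
L=4*4+2=18  i=1*2+0=2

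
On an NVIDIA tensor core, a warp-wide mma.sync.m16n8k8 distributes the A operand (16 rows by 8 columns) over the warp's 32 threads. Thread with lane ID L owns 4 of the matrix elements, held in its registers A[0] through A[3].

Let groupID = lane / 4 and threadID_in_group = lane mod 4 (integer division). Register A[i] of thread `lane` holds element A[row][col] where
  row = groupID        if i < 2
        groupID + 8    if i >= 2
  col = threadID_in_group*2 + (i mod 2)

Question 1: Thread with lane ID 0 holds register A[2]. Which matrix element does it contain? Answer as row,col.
8,0

L=0⇒gr=0>>2=0, th=0&3=0
[2]⇒row 0+8=8  col 0·2+0=0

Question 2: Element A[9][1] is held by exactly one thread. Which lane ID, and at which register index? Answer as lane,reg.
4,3

r=9⇒gr=1,Rb=1  c=1⇒th=0,odd=1
L=1*4+0=4  i=1*2+1=3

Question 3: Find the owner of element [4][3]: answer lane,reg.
17,1

r=4→G=4,rhi=0  c=3→T=1,p=1
L=4*4+1=17  i=0*2+1=1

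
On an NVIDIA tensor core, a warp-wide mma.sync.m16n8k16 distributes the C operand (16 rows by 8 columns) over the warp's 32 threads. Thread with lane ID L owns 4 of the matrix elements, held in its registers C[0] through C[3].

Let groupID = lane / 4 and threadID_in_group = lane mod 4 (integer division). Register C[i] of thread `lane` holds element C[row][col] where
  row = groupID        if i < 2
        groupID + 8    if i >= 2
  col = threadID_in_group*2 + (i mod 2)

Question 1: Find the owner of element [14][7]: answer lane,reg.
27,3

r=14->g=6,rb=1  c=7->t=3,b0=1
L=6*4+3=27  i=1*2+1=3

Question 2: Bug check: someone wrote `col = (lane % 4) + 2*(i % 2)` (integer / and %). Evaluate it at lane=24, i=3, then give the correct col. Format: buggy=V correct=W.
`(lane % 4) + 2*(i % 2)`[24,3]->2
lane 24: gid=6 (24/4), tid=0 (24%4)
i=3: r=6+8=14, c=0*2+1=1
col: 2 vs 1

buggy=2 correct=1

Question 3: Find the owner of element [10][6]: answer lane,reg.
r=10⇒gr=2,Rb=1  c=6⇒th=3,odd=0
L=2*4+3=11  i=1*2+0=2

11,2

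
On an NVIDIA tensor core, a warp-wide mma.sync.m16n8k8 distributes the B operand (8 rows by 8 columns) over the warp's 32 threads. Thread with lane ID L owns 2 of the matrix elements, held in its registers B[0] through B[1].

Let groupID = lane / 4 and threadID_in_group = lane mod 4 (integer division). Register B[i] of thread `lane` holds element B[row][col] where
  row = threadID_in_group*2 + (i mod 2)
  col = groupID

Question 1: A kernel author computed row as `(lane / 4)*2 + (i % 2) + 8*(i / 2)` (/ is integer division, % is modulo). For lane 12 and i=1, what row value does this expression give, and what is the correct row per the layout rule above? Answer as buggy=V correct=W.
buggy=7 correct=1

`(lane / 4)*2 + (i % 2) + 8*(i / 2)`[12,1]=>7
L=12=>grp=12>>2=3, tig=12&3=0
[1]=>row 0·2+1=1  col grp=3
row: 7 vs 1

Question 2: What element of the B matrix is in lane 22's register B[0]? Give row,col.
4,5

lane 22: grp=5 (22/4), tig=2 (22%4)
i=0: r=2*2+0=4, c=grp=5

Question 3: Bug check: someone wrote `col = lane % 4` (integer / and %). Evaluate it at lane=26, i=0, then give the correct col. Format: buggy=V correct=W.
buggy=2 correct=6

`lane % 4`[26,0]=>2
lane 26=>26/4=6, 26 mod 4=2
i=0  r:2·2+0=>4  c:6
col: 2 vs 6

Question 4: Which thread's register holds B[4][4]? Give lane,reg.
c:4=>grp=4  r:4=>tig=2,lo=0
L=4*4+2=18  i=0=0

18,0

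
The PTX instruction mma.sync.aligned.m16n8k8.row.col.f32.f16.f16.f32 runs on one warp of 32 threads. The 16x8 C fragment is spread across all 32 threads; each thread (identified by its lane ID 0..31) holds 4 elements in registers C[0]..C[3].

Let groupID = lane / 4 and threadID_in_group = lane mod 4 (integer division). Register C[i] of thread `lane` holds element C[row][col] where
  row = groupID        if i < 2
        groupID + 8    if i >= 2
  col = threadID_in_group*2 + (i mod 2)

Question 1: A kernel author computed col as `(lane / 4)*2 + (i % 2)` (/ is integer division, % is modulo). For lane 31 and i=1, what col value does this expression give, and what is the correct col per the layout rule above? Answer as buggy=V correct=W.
`(lane / 4)*2 + (i % 2)`[31,1]⇒15
L=31⇒gr=31>>2=7, th=31&3=3
[1]⇒row 7+0=7  col 3·2+1=7
col: 15 vs 7

buggy=15 correct=7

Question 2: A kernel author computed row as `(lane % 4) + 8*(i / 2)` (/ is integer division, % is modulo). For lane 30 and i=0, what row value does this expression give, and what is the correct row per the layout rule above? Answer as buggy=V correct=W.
`(lane % 4) + 8*(i / 2)`[30,0]->2
lane 30: g=7 (30/4), t=2 (30%4)
i=0: r=7+0=7, c=2*2+0=4
row: 2 vs 7

buggy=2 correct=7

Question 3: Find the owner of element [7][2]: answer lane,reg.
29,0

r=7⇒gr=7,Rb=0  c=2⇒th=1,odd=0
L=7*4+1=29  i=0*2+0=0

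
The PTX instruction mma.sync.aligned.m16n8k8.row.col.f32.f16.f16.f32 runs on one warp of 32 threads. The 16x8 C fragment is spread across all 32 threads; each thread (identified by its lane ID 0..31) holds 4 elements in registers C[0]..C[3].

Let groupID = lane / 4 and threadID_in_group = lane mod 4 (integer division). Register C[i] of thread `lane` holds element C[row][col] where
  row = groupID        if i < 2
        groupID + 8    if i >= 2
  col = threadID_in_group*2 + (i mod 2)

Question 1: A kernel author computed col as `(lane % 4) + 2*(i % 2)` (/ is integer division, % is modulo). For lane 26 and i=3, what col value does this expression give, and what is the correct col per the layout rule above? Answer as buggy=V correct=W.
buggy=4 correct=5

`(lane % 4) + 2*(i % 2)`[26,3]→4
lane 26→26/4=6, 26 mod 4=2
i=3  r:6+8→14  c:2·2+1→5
col: 4 vs 5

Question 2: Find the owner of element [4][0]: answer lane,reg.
r=4⇒gr=4,Rb=0  c=0⇒th=0,odd=0
L=4*4+0=16  i=0*2+0=0

16,0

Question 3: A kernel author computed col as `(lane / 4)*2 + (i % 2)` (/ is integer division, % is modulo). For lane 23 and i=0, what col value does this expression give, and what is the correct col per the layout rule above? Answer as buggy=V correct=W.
`(lane / 4)*2 + (i % 2)`[23,0]⇒10
lane 23: gr=5 (23/4), th=3 (23%4)
i=0: r=5+0=5, c=3*2+0=6
col: 10 vs 6

buggy=10 correct=6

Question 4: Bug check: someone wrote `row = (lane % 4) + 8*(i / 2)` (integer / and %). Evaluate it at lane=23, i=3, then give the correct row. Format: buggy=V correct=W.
`(lane % 4) + 8*(i / 2)`[23,3]⇒11
lane 23: gr=5 (23/4), th=3 (23%4)
i=3: r=5+8=13, c=3*2+1=7
row: 11 vs 13

buggy=11 correct=13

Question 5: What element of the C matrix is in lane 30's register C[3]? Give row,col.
15,5

lane 30->30/4=7, 30 mod 4=2
i=3  r:7+8->15  c:2·2+1->5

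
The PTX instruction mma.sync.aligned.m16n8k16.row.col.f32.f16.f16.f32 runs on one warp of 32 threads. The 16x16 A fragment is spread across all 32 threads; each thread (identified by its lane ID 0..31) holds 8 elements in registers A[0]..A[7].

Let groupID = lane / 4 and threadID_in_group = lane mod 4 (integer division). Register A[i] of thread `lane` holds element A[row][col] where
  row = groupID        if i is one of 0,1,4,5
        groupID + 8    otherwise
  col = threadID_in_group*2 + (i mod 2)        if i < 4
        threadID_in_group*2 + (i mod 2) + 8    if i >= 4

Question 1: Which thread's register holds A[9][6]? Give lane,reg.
7,2

r=9->g=1,rb=1  c=6->cb=0,t=3,b0=0
L=1*4+3=7  i=0*4+1*2+0=2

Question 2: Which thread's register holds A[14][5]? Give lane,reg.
r=14⇒gr=6,Rb=1  c=5⇒Cb=0,th=2,odd=1
L=6*4+2=26  i=0*4+1*2+1=3

26,3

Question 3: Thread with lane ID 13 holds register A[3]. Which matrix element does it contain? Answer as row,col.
13: gr=3,th=1
[3] (3+8,1*2+1+0) = (11,3)

11,3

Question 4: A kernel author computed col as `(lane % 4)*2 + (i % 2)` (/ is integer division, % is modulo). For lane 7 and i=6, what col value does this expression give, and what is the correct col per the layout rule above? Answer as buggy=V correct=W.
`(lane % 4)*2 + (i % 2)`[7,6]⇒6
7: gr=1,th=3
[6] (1+8,3*2+0+8) = (9,14)
col: 6 vs 14

buggy=6 correct=14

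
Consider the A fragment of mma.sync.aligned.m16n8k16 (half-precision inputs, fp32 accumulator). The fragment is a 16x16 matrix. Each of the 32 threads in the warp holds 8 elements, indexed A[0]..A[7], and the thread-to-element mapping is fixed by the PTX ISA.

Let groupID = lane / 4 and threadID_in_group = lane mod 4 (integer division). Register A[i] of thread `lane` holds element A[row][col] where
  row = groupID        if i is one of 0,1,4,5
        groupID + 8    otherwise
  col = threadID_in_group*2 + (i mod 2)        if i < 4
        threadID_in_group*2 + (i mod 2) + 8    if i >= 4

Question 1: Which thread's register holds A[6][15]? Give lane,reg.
27,5

r:6=>grp=6,rB=0  c:15=>cB=1,tig=3,lo=1
L=6*4+3=27  i=1*4+0*2+1=5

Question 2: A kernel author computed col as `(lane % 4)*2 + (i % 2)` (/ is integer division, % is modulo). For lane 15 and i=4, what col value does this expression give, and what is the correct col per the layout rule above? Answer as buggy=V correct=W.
`(lane % 4)*2 + (i % 2)`[15,4]→6
15: G=3,T=3
[4] (3+0,3*2+0+8) = (3,14)
col: 6 vs 14

buggy=6 correct=14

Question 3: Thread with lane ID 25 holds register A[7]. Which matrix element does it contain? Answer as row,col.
lane 25⇒25/4=6, 25 mod 4=1
i=7  r:6+8⇒14  c:2·1+1+8⇒11

14,11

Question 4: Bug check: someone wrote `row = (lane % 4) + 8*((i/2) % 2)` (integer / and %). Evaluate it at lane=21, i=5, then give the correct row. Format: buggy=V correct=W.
buggy=1 correct=5

`(lane % 4) + 8*((i/2) % 2)`[21,5]→1
lane 21→21/4=5, 21 mod 4=1
i=5  r:5+0→5  c:2·1+1+8→11
row: 1 vs 5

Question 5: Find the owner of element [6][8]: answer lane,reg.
24,4

r: 6->gid=6,r8=0  c: 8->c8=1,tid=0,i&1=0
L=6*4+0=24  i=1*4+0*2+0=4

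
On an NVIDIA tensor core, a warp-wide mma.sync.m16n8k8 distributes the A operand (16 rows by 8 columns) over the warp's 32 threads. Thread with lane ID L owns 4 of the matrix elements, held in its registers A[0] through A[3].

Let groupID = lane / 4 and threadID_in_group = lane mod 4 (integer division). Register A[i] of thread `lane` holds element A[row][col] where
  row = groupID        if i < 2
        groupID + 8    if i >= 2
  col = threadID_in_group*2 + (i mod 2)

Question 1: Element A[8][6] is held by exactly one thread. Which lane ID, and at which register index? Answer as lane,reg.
3,2

r:8=>grp=0,rB=1  c:6=>tig=3,lo=0
L=0*4+3=3  i=1*2+0=2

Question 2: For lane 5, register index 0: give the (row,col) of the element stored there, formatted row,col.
5: grp=1,tig=1
[0] (1+0,1*2+0) = (1,2)

1,2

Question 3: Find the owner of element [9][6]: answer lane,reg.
7,2

r=9⇒gr=1,Rb=1  c=6⇒th=3,odd=0
L=1*4+3=7  i=1*2+0=2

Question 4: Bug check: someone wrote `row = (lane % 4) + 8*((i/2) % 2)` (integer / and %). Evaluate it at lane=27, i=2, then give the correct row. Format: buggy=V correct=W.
`(lane % 4) + 8*((i/2) % 2)`[27,2]->11
lane 27->27/4=6, 27 mod 4=3
i=2  r:6+8->14  c:2·3+0->6
row: 11 vs 14

buggy=11 correct=14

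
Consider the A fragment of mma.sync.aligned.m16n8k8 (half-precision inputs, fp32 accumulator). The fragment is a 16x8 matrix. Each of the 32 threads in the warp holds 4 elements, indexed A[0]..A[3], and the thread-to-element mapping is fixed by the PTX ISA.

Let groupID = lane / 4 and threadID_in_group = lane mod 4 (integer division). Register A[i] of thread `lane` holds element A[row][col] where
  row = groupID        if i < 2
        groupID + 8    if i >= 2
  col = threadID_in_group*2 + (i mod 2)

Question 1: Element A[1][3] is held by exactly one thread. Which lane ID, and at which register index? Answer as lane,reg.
5,1

r=1→G=1,rhi=0  c=3→T=1,p=1
L=1*4+1=5  i=0*2+1=1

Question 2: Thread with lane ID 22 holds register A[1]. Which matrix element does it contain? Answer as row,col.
5,5

lane 22: G=5 (22/4), T=2 (22%4)
i=1: r=5+0=5, c=2*2+1=5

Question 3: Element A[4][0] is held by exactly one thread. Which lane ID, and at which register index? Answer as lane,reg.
r=4→G=4,rhi=0  c=0→T=0,p=0
L=4*4+0=16  i=0*2+0=0

16,0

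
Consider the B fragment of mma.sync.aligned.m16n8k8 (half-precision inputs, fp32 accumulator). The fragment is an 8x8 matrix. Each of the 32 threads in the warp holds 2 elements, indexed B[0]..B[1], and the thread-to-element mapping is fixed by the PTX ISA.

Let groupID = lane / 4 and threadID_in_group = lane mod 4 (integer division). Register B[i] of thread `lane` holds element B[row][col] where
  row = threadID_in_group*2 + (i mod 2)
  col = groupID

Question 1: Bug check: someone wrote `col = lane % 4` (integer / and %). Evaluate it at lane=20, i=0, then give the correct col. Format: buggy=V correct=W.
buggy=0 correct=5

`lane % 4`[20,0]->0
20: gid=5,tid=0
[0] (0*2+0,5) = (0,5)
col: 0 vs 5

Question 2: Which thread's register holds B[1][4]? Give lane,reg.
16,1

c=4->g=4  r=1->t=0,b0=1
L=4*4+0=16  i=1=1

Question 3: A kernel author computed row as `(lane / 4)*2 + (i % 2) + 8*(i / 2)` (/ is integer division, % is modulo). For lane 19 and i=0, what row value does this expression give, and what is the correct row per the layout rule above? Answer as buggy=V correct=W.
buggy=8 correct=6

`(lane / 4)*2 + (i % 2) + 8*(i / 2)`[19,0]->8
19: gid=4,tid=3
[0] (3*2+0,4) = (6,4)
row: 8 vs 6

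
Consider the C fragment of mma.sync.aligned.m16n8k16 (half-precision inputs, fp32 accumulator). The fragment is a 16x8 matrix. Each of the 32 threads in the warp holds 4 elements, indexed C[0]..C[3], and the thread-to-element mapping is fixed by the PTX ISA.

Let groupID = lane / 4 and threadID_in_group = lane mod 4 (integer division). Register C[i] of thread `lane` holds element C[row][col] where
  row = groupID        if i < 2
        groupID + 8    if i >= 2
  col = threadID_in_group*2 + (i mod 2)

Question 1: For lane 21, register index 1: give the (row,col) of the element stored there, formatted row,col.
5,3

L=21=>grp=21>>2=5, tig=21&3=1
[1]=>row 5+0=5  col 1·2+1=3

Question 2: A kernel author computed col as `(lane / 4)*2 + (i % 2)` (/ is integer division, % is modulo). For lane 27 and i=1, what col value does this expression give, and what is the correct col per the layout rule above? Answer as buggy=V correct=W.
buggy=13 correct=7

`(lane / 4)*2 + (i % 2)`[27,1]→13
27: G=6,T=3
[1] (6+0,3*2+1) = (6,7)
col: 13 vs 7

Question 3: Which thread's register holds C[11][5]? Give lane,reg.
r=11->g=3,rb=1  c=5->t=2,b0=1
L=3*4+2=14  i=1*2+1=3

14,3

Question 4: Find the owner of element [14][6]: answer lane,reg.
r:14=>grp=6,rB=1  c:6=>tig=3,lo=0
L=6*4+3=27  i=1*2+0=2

27,2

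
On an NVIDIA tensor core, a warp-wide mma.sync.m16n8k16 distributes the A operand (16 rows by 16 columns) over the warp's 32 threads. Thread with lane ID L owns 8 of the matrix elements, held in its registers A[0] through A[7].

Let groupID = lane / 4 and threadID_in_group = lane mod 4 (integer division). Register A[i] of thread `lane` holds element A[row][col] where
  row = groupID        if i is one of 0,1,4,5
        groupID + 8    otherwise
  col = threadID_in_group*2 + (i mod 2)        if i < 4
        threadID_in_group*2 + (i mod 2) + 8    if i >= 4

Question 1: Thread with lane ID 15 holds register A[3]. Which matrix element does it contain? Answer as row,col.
lane 15: grp=3 (15/4), tig=3 (15%4)
i=3: r=3+8=11, c=3*2+1+0=7

11,7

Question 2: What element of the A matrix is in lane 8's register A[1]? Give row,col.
L=8→G=8>>2=2, T=8&3=0
[1]→row 2+0=2  col 0·2+1+0=1

2,1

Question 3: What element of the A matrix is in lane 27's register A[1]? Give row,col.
27: gid=6,tid=3
[1] (6+0,3*2+1+0) = (6,7)

6,7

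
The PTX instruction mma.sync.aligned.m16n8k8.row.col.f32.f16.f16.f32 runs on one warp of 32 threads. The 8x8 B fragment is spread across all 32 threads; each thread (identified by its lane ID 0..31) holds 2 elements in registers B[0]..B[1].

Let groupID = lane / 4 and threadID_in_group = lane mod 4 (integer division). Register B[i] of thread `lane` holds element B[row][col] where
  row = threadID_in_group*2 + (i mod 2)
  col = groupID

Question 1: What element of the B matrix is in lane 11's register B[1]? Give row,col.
7,2

L=11->g=11>>2=2, t=11&3=3
[1]->row 3·2+1=7  col g=2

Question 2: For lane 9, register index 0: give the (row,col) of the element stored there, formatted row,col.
2,2

lane 9⇒9/4=2, 9 mod 4=1
i=0  r:2·1+0⇒2  c:2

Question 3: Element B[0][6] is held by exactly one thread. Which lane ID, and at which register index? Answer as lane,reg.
c: 6->gid=6  r: 0->tid=0,i&1=0
L=6*4+0=24  i=0=0

24,0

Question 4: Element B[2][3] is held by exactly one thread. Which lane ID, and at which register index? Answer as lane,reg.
c=3→G=3  r=2→T=1,p=0
L=3*4+1=13  i=0=0

13,0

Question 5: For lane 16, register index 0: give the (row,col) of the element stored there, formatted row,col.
L=16→G=16>>2=4, T=16&3=0
[0]→row 0·2+0=0  col G=4

0,4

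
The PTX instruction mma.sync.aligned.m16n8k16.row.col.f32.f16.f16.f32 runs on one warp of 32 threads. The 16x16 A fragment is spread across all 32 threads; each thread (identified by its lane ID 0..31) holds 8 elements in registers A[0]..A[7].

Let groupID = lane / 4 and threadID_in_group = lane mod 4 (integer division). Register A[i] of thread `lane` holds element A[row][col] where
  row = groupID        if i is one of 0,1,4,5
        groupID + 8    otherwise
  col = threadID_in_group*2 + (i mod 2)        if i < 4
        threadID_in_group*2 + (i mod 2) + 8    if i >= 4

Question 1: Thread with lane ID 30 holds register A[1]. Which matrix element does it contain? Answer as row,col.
7,5

lane 30: G=7 (30/4), T=2 (30%4)
i=1: r=7+0=7, c=2*2+1+0=5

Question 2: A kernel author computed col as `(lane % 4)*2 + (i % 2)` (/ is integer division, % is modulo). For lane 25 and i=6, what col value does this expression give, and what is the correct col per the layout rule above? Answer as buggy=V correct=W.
`(lane % 4)*2 + (i % 2)`[25,6]→2
lane 25→25/4=6, 25 mod 4=1
i=6  r:6+8→14  c:2·1+0+8→10
col: 2 vs 10

buggy=2 correct=10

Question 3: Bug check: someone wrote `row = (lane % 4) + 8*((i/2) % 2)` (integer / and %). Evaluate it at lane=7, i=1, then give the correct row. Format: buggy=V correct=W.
`(lane % 4) + 8*((i/2) % 2)`[7,1]⇒3
lane 7⇒7/4=1, 7 mod 4=3
i=1  r:1+0⇒1  c:2·3+1+0⇒7
row: 3 vs 1

buggy=3 correct=1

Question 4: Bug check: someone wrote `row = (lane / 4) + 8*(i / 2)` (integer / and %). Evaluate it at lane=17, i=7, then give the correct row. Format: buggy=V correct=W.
buggy=28 correct=12

`(lane / 4) + 8*(i / 2)`[17,7]⇒28
lane 17⇒17/4=4, 17 mod 4=1
i=7  r:4+8⇒12  c:2·1+1+8⇒11
row: 28 vs 12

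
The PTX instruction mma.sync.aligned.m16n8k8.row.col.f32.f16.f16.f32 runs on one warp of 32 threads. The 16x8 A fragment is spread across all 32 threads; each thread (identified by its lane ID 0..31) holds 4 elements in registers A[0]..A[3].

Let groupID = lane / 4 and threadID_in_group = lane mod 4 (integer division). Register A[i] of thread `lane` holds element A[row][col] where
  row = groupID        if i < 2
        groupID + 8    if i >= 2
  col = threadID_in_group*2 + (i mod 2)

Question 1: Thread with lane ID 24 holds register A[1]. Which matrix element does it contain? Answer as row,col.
6,1

24: gr=6,th=0
[1] (6+0,0*2+1) = (6,1)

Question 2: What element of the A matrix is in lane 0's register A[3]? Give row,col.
8,1

lane 0⇒0/4=0, 0 mod 4=0
i=3  r:0+8⇒8  c:2·0+1⇒1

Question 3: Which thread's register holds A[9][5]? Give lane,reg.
6,3

r=9⇒gr=1,Rb=1  c=5⇒th=2,odd=1
L=1*4+2=6  i=1*2+1=3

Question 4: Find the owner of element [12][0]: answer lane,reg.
16,2

r:12=>grp=4,rB=1  c:0=>tig=0,lo=0
L=4*4+0=16  i=1*2+0=2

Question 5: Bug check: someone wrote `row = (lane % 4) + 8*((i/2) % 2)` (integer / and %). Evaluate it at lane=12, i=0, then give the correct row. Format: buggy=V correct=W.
`(lane % 4) + 8*((i/2) % 2)`[12,0]->0
lane 12: gid=3 (12/4), tid=0 (12%4)
i=0: r=3+0=3, c=0*2+0=0
row: 0 vs 3

buggy=0 correct=3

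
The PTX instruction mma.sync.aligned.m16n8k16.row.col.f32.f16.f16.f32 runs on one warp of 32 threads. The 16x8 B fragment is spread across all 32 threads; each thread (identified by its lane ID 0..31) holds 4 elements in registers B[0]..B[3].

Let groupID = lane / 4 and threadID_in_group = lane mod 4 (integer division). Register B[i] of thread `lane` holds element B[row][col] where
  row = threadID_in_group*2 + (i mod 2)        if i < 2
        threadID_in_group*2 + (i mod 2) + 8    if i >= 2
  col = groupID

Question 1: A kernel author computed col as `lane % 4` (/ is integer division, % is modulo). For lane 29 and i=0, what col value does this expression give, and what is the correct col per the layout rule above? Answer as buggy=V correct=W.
buggy=1 correct=7

`lane % 4`[29,0]=>1
L=29=>grp=29>>2=7, tig=29&3=1
[0]=>row 1·2+0+0=2  col grp=7
col: 1 vs 7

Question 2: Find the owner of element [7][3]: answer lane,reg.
15,1

c=3->g=3  r=7->rb=0,t=3,b0=1
L=3*4+3=15  i=0*2+1=1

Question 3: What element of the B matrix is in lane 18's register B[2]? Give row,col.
12,4

lane 18=>18/4=4, 18 mod 4=2
i=2  r:2·2+0+8=>12  c:4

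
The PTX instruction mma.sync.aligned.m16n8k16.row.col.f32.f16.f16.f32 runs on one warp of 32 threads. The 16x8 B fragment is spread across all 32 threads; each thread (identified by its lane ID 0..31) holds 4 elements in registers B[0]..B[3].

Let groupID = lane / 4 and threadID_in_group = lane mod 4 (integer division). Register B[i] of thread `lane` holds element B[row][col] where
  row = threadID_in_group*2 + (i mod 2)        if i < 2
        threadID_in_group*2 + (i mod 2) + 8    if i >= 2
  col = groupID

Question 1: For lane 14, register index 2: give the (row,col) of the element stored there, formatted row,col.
12,3

lane 14=>14/4=3, 14 mod 4=2
i=2  r:2·2+0+8=>12  c:3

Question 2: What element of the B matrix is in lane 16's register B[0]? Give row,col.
0,4

lane 16: gid=4 (16/4), tid=0 (16%4)
i=0: r=0*2+0+0=0, c=gid=4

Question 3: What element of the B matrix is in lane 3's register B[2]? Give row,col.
14,0

3: g=0,t=3
[2] (3*2+0+8,0) = (14,0)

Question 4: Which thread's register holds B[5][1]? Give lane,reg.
6,1

c=1→G=1  r=5→rhi=0,T=2,p=1
L=1*4+2=6  i=0*2+1=1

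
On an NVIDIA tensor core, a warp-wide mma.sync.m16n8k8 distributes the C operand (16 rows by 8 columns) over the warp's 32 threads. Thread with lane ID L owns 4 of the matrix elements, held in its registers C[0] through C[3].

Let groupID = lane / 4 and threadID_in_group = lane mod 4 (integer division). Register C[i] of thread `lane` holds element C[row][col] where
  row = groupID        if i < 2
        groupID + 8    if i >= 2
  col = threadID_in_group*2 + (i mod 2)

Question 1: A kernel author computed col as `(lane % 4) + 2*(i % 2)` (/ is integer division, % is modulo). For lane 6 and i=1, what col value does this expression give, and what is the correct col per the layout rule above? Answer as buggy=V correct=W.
buggy=4 correct=5

`(lane % 4) + 2*(i % 2)`[6,1]⇒4
lane 6⇒6/4=1, 6 mod 4=2
i=1  r:1+0⇒1  c:2·2+1⇒5
col: 4 vs 5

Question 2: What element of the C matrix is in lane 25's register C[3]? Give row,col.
lane 25: gid=6 (25/4), tid=1 (25%4)
i=3: r=6+8=14, c=1*2+1=3

14,3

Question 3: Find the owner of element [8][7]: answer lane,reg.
3,3

r=8->g=0,rb=1  c=7->t=3,b0=1
L=0*4+3=3  i=1*2+1=3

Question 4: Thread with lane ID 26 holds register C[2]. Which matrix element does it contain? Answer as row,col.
26: gr=6,th=2
[2] (6+8,2*2+0) = (14,4)

14,4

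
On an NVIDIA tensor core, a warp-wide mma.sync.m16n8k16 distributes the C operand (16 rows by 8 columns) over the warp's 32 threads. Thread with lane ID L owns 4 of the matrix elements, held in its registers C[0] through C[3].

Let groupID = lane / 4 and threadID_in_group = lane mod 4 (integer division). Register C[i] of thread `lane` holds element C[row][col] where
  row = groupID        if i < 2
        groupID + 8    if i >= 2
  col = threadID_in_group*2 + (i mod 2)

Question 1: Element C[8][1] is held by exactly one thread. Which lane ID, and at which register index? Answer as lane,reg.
r:8=>grp=0,rB=1  c:1=>tig=0,lo=1
L=0*4+0=0  i=1*2+1=3

0,3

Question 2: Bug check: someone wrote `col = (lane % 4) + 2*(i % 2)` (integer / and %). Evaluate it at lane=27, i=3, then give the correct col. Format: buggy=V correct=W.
buggy=5 correct=7

`(lane % 4) + 2*(i % 2)`[27,3]=>5
lane 27: grp=6 (27/4), tig=3 (27%4)
i=3: r=6+8=14, c=3*2+1=7
col: 5 vs 7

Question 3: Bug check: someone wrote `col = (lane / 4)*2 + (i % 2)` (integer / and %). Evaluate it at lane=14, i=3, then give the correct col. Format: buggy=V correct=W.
`(lane / 4)*2 + (i % 2)`[14,3]=>7
lane 14=>14/4=3, 14 mod 4=2
i=3  r:3+8=>11  c:2·2+1=>5
col: 7 vs 5

buggy=7 correct=5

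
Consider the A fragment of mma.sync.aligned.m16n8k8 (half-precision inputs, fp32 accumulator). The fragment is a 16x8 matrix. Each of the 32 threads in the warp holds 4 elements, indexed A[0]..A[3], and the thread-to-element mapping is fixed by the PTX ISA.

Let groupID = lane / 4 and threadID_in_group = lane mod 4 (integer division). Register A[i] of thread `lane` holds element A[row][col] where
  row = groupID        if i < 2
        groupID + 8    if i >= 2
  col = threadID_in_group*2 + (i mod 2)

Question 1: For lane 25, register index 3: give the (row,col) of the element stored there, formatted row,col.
lane 25→25/4=6, 25 mod 4=1
i=3  r:6+8→14  c:2·1+1→3

14,3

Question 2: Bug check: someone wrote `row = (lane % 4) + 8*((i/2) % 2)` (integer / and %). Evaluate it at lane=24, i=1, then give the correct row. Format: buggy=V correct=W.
`(lane % 4) + 8*((i/2) % 2)`[24,1]⇒0
24: gr=6,th=0
[1] (6+0,0*2+1) = (6,1)
row: 0 vs 6

buggy=0 correct=6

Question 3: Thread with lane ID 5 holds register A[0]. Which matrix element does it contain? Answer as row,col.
L=5=>grp=5>>2=1, tig=5&3=1
[0]=>row 1+0=1  col 1·2+0=2

1,2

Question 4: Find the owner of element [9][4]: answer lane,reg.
r=9→G=1,rhi=1  c=4→T=2,p=0
L=1*4+2=6  i=1*2+0=2

6,2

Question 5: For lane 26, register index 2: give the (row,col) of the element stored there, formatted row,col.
14,4

26: g=6,t=2
[2] (6+8,2*2+0) = (14,4)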